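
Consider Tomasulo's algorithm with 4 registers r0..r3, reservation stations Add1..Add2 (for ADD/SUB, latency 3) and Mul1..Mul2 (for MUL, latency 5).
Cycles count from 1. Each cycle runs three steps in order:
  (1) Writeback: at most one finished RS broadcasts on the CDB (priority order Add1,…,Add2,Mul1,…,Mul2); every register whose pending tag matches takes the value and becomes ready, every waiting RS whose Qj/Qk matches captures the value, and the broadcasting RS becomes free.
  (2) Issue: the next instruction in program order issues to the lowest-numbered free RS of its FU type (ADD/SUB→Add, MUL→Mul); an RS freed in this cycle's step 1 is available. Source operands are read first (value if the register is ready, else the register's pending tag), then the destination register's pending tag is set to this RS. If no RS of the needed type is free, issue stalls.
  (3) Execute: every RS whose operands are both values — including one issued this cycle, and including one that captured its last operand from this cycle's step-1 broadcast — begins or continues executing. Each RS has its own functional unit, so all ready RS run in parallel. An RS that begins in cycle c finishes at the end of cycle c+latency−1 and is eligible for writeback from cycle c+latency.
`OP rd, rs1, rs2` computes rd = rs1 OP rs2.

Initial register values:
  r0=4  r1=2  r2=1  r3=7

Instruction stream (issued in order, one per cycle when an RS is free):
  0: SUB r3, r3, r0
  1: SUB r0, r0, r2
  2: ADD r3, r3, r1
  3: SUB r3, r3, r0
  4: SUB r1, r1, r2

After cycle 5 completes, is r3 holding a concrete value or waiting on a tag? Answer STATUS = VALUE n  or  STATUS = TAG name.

cycle 1: issue SUB r3<-Add1 // r0:4,r1:2,r2:1,r3:Add1
cycle 2: issue SUB r0<-Add2 // r0:Add2,r1:2,r2:1,r3:Add1
cycle 3: stall // r0:Add2,r1:2,r2:1,r3:Add1
cycle 4: CDB Add1=3; issue ADD r3<-Add1 // r0:Add2,r1:2,r2:1,r3:Add1
cycle 5: CDB Add2=3; issue SUB r3<-Add2 // r0:3,r1:2,r2:1,r3:Add2

STATUS = TAG Add2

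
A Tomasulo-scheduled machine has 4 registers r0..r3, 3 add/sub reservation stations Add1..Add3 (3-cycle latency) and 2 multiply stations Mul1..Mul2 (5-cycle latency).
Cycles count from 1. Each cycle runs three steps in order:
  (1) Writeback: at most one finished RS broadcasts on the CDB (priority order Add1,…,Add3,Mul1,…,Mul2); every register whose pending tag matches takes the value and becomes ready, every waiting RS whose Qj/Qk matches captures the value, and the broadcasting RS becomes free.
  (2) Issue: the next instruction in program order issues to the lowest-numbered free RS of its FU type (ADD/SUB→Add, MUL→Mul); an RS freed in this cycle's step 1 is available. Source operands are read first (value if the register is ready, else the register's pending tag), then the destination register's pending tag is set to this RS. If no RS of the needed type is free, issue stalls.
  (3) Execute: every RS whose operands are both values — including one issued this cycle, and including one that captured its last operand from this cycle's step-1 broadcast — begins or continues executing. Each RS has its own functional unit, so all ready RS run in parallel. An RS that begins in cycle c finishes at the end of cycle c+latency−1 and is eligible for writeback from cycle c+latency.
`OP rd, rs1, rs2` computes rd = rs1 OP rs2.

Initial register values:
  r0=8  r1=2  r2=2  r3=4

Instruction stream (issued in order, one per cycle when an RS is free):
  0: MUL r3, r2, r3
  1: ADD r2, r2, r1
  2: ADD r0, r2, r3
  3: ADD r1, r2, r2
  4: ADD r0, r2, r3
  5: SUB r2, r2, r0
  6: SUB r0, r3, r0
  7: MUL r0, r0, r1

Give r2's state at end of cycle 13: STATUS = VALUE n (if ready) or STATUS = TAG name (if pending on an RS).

STATUS = VALUE -8

c1: issue MUL r3<-Mul1 | r0:8,r1:2,r2:2,r3:Mul1
c2: issue ADD r2<-Add1 | r0:8,r1:2,r2:Add1,r3:Mul1
c3: issue ADD r0<-Add2 | r0:Add2,r1:2,r2:Add1,r3:Mul1
c4: issue ADD r1<-Add3 | r0:Add2,r1:Add3,r2:Add1,r3:Mul1
c5: CDB Add1=4; issue ADD r0<-Add1 | r0:Add1,r1:Add3,r2:4,r3:Mul1
c6: CDB Mul1=8; stall | r0:Add1,r1:Add3,r2:4,r3:8
c7: stall | r0:Add1,r1:Add3,r2:4,r3:8
c8: CDB Add3=8; issue SUB r2<-Add3 | r0:Add1,r1:8,r2:Add3,r3:8
c9: CDB Add1=12; issue SUB r0<-Add1 | r0:Add1,r1:8,r2:Add3,r3:8
c10: CDB Add2=12; issue MUL r0<-Mul1 | r0:Mul1,r1:8,r2:Add3,r3:8
c11: - | r0:Mul1,r1:8,r2:Add3,r3:8
c12: CDB Add1=-4 | r0:Mul1,r1:8,r2:Add3,r3:8
c13: CDB Add3=-8 | r0:Mul1,r1:8,r2:-8,r3:8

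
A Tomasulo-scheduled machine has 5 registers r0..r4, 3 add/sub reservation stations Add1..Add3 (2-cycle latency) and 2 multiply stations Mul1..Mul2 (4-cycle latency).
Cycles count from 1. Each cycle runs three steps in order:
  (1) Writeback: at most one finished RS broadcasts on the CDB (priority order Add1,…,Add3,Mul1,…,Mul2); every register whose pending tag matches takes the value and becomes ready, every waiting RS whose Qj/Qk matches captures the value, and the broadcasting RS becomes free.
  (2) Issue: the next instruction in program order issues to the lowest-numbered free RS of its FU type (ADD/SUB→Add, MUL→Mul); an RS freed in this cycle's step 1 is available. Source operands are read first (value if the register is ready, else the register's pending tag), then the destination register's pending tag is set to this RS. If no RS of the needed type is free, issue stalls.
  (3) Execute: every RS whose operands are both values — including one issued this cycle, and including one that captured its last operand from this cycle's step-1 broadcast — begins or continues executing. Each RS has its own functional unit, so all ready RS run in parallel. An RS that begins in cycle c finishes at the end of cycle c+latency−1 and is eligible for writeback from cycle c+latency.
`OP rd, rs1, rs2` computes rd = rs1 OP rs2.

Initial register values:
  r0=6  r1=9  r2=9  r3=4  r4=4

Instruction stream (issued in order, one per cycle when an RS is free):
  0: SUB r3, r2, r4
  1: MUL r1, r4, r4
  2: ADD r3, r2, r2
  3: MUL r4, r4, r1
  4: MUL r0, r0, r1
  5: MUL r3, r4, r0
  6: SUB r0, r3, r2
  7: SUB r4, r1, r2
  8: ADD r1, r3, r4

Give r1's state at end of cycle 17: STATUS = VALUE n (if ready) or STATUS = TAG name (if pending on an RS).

  c1: issue SUB r3<-Add1  regs: r0:6,r1:9,r2:9,r3:Add1,r4:4
  c2: issue MUL r1<-Mul1  regs: r0:6,r1:Mul1,r2:9,r3:Add1,r4:4
  c3: CDB Add1=5; issue ADD r3<-Add1  regs: r0:6,r1:Mul1,r2:9,r3:Add1,r4:4
  c4: issue MUL r4<-Mul2  regs: r0:6,r1:Mul1,r2:9,r3:Add1,r4:Mul2
  c5: CDB Add1=18; stall  regs: r0:6,r1:Mul1,r2:9,r3:18,r4:Mul2
  c6: CDB Mul1=16; issue MUL r0<-Mul1  regs: r0:Mul1,r1:16,r2:9,r3:18,r4:Mul2
  c7: stall  regs: r0:Mul1,r1:16,r2:9,r3:18,r4:Mul2
  c8: stall  regs: r0:Mul1,r1:16,r2:9,r3:18,r4:Mul2
  c9: stall  regs: r0:Mul1,r1:16,r2:9,r3:18,r4:Mul2
  c10: CDB Mul1=96; issue MUL r3<-Mul1  regs: r0:96,r1:16,r2:9,r3:Mul1,r4:Mul2
  c11: CDB Mul2=64; issue SUB r0<-Add1  regs: r0:Add1,r1:16,r2:9,r3:Mul1,r4:64
  c12: issue SUB r4<-Add2  regs: r0:Add1,r1:16,r2:9,r3:Mul1,r4:Add2
  c13: issue ADD r1<-Add3  regs: r0:Add1,r1:Add3,r2:9,r3:Mul1,r4:Add2
  c14: CDB Add2=7  regs: r0:Add1,r1:Add3,r2:9,r3:Mul1,r4:7
  c15: CDB Mul1=6144  regs: r0:Add1,r1:Add3,r2:9,r3:6144,r4:7
  c16: -  regs: r0:Add1,r1:Add3,r2:9,r3:6144,r4:7
  c17: CDB Add1=6135  regs: r0:6135,r1:Add3,r2:9,r3:6144,r4:7

STATUS = TAG Add3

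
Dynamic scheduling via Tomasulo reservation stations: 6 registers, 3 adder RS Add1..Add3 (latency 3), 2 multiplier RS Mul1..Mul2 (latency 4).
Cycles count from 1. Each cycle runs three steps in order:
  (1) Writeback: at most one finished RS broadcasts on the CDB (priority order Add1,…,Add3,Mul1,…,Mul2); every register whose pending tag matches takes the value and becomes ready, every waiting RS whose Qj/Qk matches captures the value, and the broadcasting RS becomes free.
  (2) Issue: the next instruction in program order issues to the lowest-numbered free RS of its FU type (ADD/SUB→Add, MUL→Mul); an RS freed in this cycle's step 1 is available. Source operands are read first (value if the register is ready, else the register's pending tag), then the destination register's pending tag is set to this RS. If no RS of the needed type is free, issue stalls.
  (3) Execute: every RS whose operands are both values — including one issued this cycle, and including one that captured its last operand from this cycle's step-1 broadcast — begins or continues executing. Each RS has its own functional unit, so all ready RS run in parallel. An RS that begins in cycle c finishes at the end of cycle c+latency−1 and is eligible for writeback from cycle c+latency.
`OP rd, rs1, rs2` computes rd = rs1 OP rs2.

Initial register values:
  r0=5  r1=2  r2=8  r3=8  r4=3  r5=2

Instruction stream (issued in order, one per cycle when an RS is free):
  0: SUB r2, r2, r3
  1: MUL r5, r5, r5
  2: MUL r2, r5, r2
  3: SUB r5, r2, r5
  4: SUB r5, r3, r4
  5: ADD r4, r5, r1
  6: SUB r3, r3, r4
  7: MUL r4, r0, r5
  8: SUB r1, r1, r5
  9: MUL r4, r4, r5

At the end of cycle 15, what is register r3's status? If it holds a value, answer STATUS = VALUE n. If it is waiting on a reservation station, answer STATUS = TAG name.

c1: issue SUB r2<-Add1 | r0:5,r1:2,r2:Add1,r3:8,r4:3,r5:2
c2: issue MUL r5<-Mul1 | r0:5,r1:2,r2:Add1,r3:8,r4:3,r5:Mul1
c3: issue MUL r2<-Mul2 | r0:5,r1:2,r2:Mul2,r3:8,r4:3,r5:Mul1
c4: CDB Add1=0; issue SUB r5<-Add1 | r0:5,r1:2,r2:Mul2,r3:8,r4:3,r5:Add1
c5: issue SUB r5<-Add2 | r0:5,r1:2,r2:Mul2,r3:8,r4:3,r5:Add2
c6: CDB Mul1=4; issue ADD r4<-Add3 | r0:5,r1:2,r2:Mul2,r3:8,r4:Add3,r5:Add2
c7: stall | r0:5,r1:2,r2:Mul2,r3:8,r4:Add3,r5:Add2
c8: CDB Add2=5; issue SUB r3<-Add2 | r0:5,r1:2,r2:Mul2,r3:Add2,r4:Add3,r5:5
c9: issue MUL r4<-Mul1 | r0:5,r1:2,r2:Mul2,r3:Add2,r4:Mul1,r5:5
c10: CDB Mul2=0; stall | r0:5,r1:2,r2:0,r3:Add2,r4:Mul1,r5:5
c11: CDB Add3=7; issue SUB r1<-Add3 | r0:5,r1:Add3,r2:0,r3:Add2,r4:Mul1,r5:5
c12: issue MUL r4<-Mul2 | r0:5,r1:Add3,r2:0,r3:Add2,r4:Mul2,r5:5
c13: CDB Add1=-4 | r0:5,r1:Add3,r2:0,r3:Add2,r4:Mul2,r5:5
c14: CDB Add2=1 | r0:5,r1:Add3,r2:0,r3:1,r4:Mul2,r5:5
c15: CDB Add3=-3 | r0:5,r1:-3,r2:0,r3:1,r4:Mul2,r5:5

STATUS = VALUE 1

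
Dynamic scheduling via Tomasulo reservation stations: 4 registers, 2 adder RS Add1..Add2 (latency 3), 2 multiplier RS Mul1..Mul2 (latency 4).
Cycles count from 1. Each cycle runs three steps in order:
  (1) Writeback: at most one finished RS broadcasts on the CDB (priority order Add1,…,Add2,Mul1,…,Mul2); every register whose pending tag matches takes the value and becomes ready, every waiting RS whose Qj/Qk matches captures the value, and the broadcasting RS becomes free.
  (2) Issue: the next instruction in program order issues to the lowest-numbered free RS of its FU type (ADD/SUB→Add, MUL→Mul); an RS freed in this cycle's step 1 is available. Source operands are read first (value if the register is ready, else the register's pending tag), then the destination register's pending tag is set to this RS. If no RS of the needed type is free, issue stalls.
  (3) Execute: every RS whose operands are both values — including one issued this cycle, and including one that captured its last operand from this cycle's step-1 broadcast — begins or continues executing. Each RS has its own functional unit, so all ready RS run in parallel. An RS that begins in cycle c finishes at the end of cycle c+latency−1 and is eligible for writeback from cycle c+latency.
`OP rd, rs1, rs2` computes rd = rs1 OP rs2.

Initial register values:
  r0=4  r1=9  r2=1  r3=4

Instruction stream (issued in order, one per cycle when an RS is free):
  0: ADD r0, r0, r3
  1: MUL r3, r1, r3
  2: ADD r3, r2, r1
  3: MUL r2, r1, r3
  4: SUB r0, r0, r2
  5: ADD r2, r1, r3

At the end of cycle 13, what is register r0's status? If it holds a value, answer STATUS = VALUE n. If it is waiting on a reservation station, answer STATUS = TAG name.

STATUS = VALUE -82

cycle 1: issue ADD r0<-Add1 // r0:Add1,r1:9,r2:1,r3:4
cycle 2: issue MUL r3<-Mul1 // r0:Add1,r1:9,r2:1,r3:Mul1
cycle 3: issue ADD r3<-Add2 // r0:Add1,r1:9,r2:1,r3:Add2
cycle 4: CDB Add1=8; issue MUL r2<-Mul2 // r0:8,r1:9,r2:Mul2,r3:Add2
cycle 5: issue SUB r0<-Add1 // r0:Add1,r1:9,r2:Mul2,r3:Add2
cycle 6: CDB Add2=10; issue ADD r2<-Add2 // r0:Add1,r1:9,r2:Add2,r3:10
cycle 7: CDB Mul1=36 // r0:Add1,r1:9,r2:Add2,r3:10
cycle 8: - // r0:Add1,r1:9,r2:Add2,r3:10
cycle 9: CDB Add2=19 // r0:Add1,r1:9,r2:19,r3:10
cycle 10: CDB Mul2=90 // r0:Add1,r1:9,r2:19,r3:10
cycle 11: - // r0:Add1,r1:9,r2:19,r3:10
cycle 12: - // r0:Add1,r1:9,r2:19,r3:10
cycle 13: CDB Add1=-82 // r0:-82,r1:9,r2:19,r3:10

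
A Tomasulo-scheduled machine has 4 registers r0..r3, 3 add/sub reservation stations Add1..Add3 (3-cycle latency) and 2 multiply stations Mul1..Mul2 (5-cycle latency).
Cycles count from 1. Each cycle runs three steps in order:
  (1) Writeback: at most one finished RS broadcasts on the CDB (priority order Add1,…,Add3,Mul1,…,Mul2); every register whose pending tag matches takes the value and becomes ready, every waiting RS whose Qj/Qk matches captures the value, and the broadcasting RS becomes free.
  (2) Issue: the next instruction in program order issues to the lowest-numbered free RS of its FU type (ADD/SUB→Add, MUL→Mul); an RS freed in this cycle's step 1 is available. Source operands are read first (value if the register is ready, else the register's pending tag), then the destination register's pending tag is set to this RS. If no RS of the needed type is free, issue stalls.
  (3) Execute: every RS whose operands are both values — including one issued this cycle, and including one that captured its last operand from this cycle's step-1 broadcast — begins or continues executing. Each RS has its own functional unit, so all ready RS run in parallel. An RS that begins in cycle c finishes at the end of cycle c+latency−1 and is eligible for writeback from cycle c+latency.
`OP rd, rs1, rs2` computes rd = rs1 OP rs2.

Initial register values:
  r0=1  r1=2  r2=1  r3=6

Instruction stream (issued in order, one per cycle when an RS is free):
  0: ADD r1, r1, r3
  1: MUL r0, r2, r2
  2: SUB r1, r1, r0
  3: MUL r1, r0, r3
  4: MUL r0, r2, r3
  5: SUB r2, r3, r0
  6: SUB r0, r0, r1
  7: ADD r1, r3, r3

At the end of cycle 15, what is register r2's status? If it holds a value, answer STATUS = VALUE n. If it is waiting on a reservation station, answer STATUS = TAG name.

cycle 1: issue ADD r1<-Add1 // r0:1,r1:Add1,r2:1,r3:6
cycle 2: issue MUL r0<-Mul1 // r0:Mul1,r1:Add1,r2:1,r3:6
cycle 3: issue SUB r1<-Add2 // r0:Mul1,r1:Add2,r2:1,r3:6
cycle 4: CDB Add1=8; issue MUL r1<-Mul2 // r0:Mul1,r1:Mul2,r2:1,r3:6
cycle 5: stall // r0:Mul1,r1:Mul2,r2:1,r3:6
cycle 6: stall // r0:Mul1,r1:Mul2,r2:1,r3:6
cycle 7: CDB Mul1=1; issue MUL r0<-Mul1 // r0:Mul1,r1:Mul2,r2:1,r3:6
cycle 8: issue SUB r2<-Add1 // r0:Mul1,r1:Mul2,r2:Add1,r3:6
cycle 9: issue SUB r0<-Add3 // r0:Add3,r1:Mul2,r2:Add1,r3:6
cycle 10: CDB Add2=7; issue ADD r1<-Add2 // r0:Add3,r1:Add2,r2:Add1,r3:6
cycle 11: - // r0:Add3,r1:Add2,r2:Add1,r3:6
cycle 12: CDB Mul1=6 // r0:Add3,r1:Add2,r2:Add1,r3:6
cycle 13: CDB Add2=12 // r0:Add3,r1:12,r2:Add1,r3:6
cycle 14: CDB Mul2=6 // r0:Add3,r1:12,r2:Add1,r3:6
cycle 15: CDB Add1=0 // r0:Add3,r1:12,r2:0,r3:6

STATUS = VALUE 0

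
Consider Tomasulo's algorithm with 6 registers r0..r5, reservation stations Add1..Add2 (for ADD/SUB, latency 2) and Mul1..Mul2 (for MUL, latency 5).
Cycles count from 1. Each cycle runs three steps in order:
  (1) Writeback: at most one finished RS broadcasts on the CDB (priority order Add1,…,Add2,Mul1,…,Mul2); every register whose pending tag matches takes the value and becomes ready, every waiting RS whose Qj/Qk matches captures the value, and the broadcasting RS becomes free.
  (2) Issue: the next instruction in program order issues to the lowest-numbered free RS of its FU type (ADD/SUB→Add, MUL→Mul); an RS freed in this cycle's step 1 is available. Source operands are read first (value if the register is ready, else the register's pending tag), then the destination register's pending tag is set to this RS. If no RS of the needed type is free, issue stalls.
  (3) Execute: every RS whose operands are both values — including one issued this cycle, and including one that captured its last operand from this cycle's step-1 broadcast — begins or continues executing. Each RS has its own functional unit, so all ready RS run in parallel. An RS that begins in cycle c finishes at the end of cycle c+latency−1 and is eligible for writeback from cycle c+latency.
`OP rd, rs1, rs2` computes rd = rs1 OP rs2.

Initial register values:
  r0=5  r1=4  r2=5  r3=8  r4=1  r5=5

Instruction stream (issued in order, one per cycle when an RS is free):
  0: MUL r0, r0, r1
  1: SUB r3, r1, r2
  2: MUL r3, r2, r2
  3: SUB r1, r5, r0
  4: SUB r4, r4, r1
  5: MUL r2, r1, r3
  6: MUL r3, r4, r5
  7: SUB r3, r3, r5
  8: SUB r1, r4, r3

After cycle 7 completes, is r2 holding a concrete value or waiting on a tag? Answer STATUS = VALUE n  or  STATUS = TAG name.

c1: issue MUL r0<-Mul1 | r0:Mul1,r1:4,r2:5,r3:8,r4:1,r5:5
c2: issue SUB r3<-Add1 | r0:Mul1,r1:4,r2:5,r3:Add1,r4:1,r5:5
c3: issue MUL r3<-Mul2 | r0:Mul1,r1:4,r2:5,r3:Mul2,r4:1,r5:5
c4: CDB Add1=-1; issue SUB r1<-Add1 | r0:Mul1,r1:Add1,r2:5,r3:Mul2,r4:1,r5:5
c5: issue SUB r4<-Add2 | r0:Mul1,r1:Add1,r2:5,r3:Mul2,r4:Add2,r5:5
c6: CDB Mul1=20; issue MUL r2<-Mul1 | r0:20,r1:Add1,r2:Mul1,r3:Mul2,r4:Add2,r5:5
c7: stall | r0:20,r1:Add1,r2:Mul1,r3:Mul2,r4:Add2,r5:5

STATUS = TAG Mul1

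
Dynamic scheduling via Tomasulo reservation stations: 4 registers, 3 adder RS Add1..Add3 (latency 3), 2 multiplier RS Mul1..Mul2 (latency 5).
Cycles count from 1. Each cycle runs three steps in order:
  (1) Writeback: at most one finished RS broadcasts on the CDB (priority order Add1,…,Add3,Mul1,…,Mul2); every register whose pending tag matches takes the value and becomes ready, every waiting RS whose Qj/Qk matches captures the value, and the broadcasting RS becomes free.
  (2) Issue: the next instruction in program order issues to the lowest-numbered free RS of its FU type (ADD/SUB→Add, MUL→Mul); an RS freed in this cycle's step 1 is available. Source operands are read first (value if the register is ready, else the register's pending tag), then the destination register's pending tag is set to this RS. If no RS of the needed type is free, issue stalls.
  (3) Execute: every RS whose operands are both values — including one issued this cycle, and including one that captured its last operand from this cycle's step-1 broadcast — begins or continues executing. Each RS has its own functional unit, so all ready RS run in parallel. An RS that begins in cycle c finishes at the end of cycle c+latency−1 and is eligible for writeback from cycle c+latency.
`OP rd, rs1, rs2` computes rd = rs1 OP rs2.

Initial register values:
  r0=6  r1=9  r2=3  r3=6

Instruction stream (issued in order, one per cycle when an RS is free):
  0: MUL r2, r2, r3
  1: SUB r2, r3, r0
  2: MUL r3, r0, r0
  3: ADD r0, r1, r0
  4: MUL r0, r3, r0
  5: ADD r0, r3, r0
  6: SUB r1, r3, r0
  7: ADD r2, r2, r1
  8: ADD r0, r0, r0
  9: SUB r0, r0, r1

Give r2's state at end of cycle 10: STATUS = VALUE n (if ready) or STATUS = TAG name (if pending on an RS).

STATUS = TAG Add3

cycle 1: issue MUL r2<-Mul1 // r0:6,r1:9,r2:Mul1,r3:6
cycle 2: issue SUB r2<-Add1 // r0:6,r1:9,r2:Add1,r3:6
cycle 3: issue MUL r3<-Mul2 // r0:6,r1:9,r2:Add1,r3:Mul2
cycle 4: issue ADD r0<-Add2 // r0:Add2,r1:9,r2:Add1,r3:Mul2
cycle 5: CDB Add1=0; stall // r0:Add2,r1:9,r2:0,r3:Mul2
cycle 6: CDB Mul1=18; issue MUL r0<-Mul1 // r0:Mul1,r1:9,r2:0,r3:Mul2
cycle 7: CDB Add2=15; issue ADD r0<-Add1 // r0:Add1,r1:9,r2:0,r3:Mul2
cycle 8: CDB Mul2=36; issue SUB r1<-Add2 // r0:Add1,r1:Add2,r2:0,r3:36
cycle 9: issue ADD r2<-Add3 // r0:Add1,r1:Add2,r2:Add3,r3:36
cycle 10: stall // r0:Add1,r1:Add2,r2:Add3,r3:36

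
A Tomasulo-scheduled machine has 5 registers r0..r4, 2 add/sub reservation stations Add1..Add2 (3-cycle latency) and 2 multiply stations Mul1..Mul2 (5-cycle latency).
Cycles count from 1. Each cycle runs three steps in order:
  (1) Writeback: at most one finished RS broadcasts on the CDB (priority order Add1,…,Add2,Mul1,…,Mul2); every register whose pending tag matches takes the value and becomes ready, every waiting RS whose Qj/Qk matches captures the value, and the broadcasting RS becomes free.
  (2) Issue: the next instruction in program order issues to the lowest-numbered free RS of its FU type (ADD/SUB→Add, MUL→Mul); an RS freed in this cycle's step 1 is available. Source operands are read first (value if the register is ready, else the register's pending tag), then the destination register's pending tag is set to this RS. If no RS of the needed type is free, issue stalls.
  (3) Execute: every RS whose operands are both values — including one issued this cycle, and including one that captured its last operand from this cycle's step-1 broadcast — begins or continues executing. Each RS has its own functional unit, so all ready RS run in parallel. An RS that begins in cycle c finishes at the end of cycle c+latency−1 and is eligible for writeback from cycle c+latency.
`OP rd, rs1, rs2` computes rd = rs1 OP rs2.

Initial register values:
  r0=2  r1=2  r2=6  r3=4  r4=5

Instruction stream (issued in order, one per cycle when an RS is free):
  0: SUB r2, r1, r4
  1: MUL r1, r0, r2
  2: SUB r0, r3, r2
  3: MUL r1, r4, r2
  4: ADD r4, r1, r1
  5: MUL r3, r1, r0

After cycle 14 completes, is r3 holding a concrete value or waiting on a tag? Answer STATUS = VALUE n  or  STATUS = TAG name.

c1: issue SUB r2<-Add1 | r0:2,r1:2,r2:Add1,r3:4,r4:5
c2: issue MUL r1<-Mul1 | r0:2,r1:Mul1,r2:Add1,r3:4,r4:5
c3: issue SUB r0<-Add2 | r0:Add2,r1:Mul1,r2:Add1,r3:4,r4:5
c4: CDB Add1=-3; issue MUL r1<-Mul2 | r0:Add2,r1:Mul2,r2:-3,r3:4,r4:5
c5: issue ADD r4<-Add1 | r0:Add2,r1:Mul2,r2:-3,r3:4,r4:Add1
c6: stall | r0:Add2,r1:Mul2,r2:-3,r3:4,r4:Add1
c7: CDB Add2=7; stall | r0:7,r1:Mul2,r2:-3,r3:4,r4:Add1
c8: stall | r0:7,r1:Mul2,r2:-3,r3:4,r4:Add1
c9: CDB Mul1=-6; issue MUL r3<-Mul1 | r0:7,r1:Mul2,r2:-3,r3:Mul1,r4:Add1
c10: CDB Mul2=-15 | r0:7,r1:-15,r2:-3,r3:Mul1,r4:Add1
c11: - | r0:7,r1:-15,r2:-3,r3:Mul1,r4:Add1
c12: - | r0:7,r1:-15,r2:-3,r3:Mul1,r4:Add1
c13: CDB Add1=-30 | r0:7,r1:-15,r2:-3,r3:Mul1,r4:-30
c14: - | r0:7,r1:-15,r2:-3,r3:Mul1,r4:-30

STATUS = TAG Mul1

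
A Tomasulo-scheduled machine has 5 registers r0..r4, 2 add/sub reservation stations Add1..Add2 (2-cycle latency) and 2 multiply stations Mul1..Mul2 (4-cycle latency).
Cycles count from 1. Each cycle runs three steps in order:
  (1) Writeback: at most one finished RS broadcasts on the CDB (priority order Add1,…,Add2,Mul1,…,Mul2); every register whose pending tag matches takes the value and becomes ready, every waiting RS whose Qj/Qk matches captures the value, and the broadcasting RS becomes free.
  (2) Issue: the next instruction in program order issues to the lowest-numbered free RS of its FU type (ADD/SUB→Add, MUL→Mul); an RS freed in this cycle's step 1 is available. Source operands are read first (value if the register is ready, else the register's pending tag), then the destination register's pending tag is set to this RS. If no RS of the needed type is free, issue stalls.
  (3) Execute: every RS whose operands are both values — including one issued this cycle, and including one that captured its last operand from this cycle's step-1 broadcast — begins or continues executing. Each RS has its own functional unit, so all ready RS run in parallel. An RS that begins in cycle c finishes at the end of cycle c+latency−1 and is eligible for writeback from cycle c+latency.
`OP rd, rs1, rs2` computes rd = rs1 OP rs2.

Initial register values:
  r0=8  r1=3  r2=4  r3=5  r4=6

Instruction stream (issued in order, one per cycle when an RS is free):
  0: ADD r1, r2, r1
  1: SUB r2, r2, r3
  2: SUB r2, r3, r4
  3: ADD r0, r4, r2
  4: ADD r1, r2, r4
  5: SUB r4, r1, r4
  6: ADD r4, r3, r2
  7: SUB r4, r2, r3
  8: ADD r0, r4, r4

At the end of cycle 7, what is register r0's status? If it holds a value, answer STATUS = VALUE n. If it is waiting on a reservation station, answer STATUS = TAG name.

c1: issue ADD r1<-Add1 | r0:8,r1:Add1,r2:4,r3:5,r4:6
c2: issue SUB r2<-Add2 | r0:8,r1:Add1,r2:Add2,r3:5,r4:6
c3: CDB Add1=7; issue SUB r2<-Add1 | r0:8,r1:7,r2:Add1,r3:5,r4:6
c4: CDB Add2=-1; issue ADD r0<-Add2 | r0:Add2,r1:7,r2:Add1,r3:5,r4:6
c5: CDB Add1=-1; issue ADD r1<-Add1 | r0:Add2,r1:Add1,r2:-1,r3:5,r4:6
c6: stall | r0:Add2,r1:Add1,r2:-1,r3:5,r4:6
c7: CDB Add1=5; issue SUB r4<-Add1 | r0:Add2,r1:5,r2:-1,r3:5,r4:Add1

STATUS = TAG Add2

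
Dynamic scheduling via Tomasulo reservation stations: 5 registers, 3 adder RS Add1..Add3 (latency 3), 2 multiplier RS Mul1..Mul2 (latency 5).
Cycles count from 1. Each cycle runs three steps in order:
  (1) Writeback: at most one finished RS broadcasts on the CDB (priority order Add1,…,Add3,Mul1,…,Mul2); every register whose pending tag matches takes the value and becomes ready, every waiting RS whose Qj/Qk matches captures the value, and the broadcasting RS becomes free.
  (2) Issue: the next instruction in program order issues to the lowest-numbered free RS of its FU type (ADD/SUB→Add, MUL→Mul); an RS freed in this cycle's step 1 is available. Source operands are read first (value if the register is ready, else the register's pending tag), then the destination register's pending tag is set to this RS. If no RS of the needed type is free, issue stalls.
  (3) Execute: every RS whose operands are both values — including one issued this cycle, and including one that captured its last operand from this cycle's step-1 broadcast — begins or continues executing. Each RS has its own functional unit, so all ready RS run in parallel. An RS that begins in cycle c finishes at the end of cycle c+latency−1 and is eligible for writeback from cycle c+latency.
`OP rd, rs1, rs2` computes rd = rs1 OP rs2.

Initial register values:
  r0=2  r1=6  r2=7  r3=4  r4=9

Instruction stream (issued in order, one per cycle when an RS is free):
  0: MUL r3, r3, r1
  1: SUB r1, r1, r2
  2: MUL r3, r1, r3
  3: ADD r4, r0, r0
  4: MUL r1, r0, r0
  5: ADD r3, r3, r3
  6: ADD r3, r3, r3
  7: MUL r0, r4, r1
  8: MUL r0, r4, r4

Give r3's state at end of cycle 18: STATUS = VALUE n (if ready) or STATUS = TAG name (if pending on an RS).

cycle 1: issue MUL r3<-Mul1 // r0:2,r1:6,r2:7,r3:Mul1,r4:9
cycle 2: issue SUB r1<-Add1 // r0:2,r1:Add1,r2:7,r3:Mul1,r4:9
cycle 3: issue MUL r3<-Mul2 // r0:2,r1:Add1,r2:7,r3:Mul2,r4:9
cycle 4: issue ADD r4<-Add2 // r0:2,r1:Add1,r2:7,r3:Mul2,r4:Add2
cycle 5: CDB Add1=-1; stall // r0:2,r1:-1,r2:7,r3:Mul2,r4:Add2
cycle 6: CDB Mul1=24; issue MUL r1<-Mul1 // r0:2,r1:Mul1,r2:7,r3:Mul2,r4:Add2
cycle 7: CDB Add2=4; issue ADD r3<-Add1 // r0:2,r1:Mul1,r2:7,r3:Add1,r4:4
cycle 8: issue ADD r3<-Add2 // r0:2,r1:Mul1,r2:7,r3:Add2,r4:4
cycle 9: stall // r0:2,r1:Mul1,r2:7,r3:Add2,r4:4
cycle 10: stall // r0:2,r1:Mul1,r2:7,r3:Add2,r4:4
cycle 11: CDB Mul1=4; issue MUL r0<-Mul1 // r0:Mul1,r1:4,r2:7,r3:Add2,r4:4
cycle 12: CDB Mul2=-24; issue MUL r0<-Mul2 // r0:Mul2,r1:4,r2:7,r3:Add2,r4:4
cycle 13: - // r0:Mul2,r1:4,r2:7,r3:Add2,r4:4
cycle 14: - // r0:Mul2,r1:4,r2:7,r3:Add2,r4:4
cycle 15: CDB Add1=-48 // r0:Mul2,r1:4,r2:7,r3:Add2,r4:4
cycle 16: CDB Mul1=16 // r0:Mul2,r1:4,r2:7,r3:Add2,r4:4
cycle 17: CDB Mul2=16 // r0:16,r1:4,r2:7,r3:Add2,r4:4
cycle 18: CDB Add2=-96 // r0:16,r1:4,r2:7,r3:-96,r4:4

STATUS = VALUE -96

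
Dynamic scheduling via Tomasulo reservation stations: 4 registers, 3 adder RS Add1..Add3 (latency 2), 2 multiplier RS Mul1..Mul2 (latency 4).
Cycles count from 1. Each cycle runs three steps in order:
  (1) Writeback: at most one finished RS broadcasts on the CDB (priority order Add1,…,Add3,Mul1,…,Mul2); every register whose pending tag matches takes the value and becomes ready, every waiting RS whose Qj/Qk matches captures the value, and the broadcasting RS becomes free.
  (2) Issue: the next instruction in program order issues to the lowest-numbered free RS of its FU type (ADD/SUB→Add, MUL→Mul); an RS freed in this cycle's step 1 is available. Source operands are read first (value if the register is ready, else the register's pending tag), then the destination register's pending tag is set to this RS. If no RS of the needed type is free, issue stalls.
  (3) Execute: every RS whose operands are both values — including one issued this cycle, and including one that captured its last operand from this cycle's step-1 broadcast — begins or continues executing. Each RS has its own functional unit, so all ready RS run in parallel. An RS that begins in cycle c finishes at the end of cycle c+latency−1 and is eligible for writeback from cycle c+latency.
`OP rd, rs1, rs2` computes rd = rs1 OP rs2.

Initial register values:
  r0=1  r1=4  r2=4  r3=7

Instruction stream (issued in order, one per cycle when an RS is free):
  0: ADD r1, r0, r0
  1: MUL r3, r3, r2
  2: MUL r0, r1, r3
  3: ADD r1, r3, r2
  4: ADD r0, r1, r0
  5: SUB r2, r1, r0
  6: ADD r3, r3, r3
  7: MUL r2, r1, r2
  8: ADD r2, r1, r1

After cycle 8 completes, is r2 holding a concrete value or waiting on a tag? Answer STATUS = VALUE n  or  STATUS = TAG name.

STATUS = TAG Add3

c1: issue ADD r1<-Add1 | r0:1,r1:Add1,r2:4,r3:7
c2: issue MUL r3<-Mul1 | r0:1,r1:Add1,r2:4,r3:Mul1
c3: CDB Add1=2; issue MUL r0<-Mul2 | r0:Mul2,r1:2,r2:4,r3:Mul1
c4: issue ADD r1<-Add1 | r0:Mul2,r1:Add1,r2:4,r3:Mul1
c5: issue ADD r0<-Add2 | r0:Add2,r1:Add1,r2:4,r3:Mul1
c6: CDB Mul1=28; issue SUB r2<-Add3 | r0:Add2,r1:Add1,r2:Add3,r3:28
c7: stall | r0:Add2,r1:Add1,r2:Add3,r3:28
c8: CDB Add1=32; issue ADD r3<-Add1 | r0:Add2,r1:32,r2:Add3,r3:Add1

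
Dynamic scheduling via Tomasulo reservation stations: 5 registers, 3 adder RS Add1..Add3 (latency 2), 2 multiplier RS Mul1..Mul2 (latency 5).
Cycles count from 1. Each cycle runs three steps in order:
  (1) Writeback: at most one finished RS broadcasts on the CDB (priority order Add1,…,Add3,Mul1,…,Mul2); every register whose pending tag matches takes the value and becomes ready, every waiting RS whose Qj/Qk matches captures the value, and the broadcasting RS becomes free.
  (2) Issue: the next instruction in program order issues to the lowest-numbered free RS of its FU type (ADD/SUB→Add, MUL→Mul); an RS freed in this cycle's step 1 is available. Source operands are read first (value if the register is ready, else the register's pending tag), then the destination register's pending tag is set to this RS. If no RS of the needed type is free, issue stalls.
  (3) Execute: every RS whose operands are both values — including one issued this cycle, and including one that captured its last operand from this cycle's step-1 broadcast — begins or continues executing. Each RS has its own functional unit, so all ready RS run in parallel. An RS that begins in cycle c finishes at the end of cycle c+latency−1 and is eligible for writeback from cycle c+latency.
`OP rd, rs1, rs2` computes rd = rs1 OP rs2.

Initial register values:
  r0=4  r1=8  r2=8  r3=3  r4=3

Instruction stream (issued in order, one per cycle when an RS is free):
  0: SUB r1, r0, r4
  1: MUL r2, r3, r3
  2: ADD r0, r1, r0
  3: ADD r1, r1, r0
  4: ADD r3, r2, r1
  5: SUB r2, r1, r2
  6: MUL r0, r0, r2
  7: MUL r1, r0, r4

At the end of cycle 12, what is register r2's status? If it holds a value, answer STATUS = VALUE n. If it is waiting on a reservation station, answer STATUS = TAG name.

STATUS = VALUE -3

  c1: issue SUB r1<-Add1  regs: r0:4,r1:Add1,r2:8,r3:3,r4:3
  c2: issue MUL r2<-Mul1  regs: r0:4,r1:Add1,r2:Mul1,r3:3,r4:3
  c3: CDB Add1=1; issue ADD r0<-Add1  regs: r0:Add1,r1:1,r2:Mul1,r3:3,r4:3
  c4: issue ADD r1<-Add2  regs: r0:Add1,r1:Add2,r2:Mul1,r3:3,r4:3
  c5: CDB Add1=5; issue ADD r3<-Add1  regs: r0:5,r1:Add2,r2:Mul1,r3:Add1,r4:3
  c6: issue SUB r2<-Add3  regs: r0:5,r1:Add2,r2:Add3,r3:Add1,r4:3
  c7: CDB Add2=6; issue MUL r0<-Mul2  regs: r0:Mul2,r1:6,r2:Add3,r3:Add1,r4:3
  c8: CDB Mul1=9; issue MUL r1<-Mul1  regs: r0:Mul2,r1:Mul1,r2:Add3,r3:Add1,r4:3
  c9: -  regs: r0:Mul2,r1:Mul1,r2:Add3,r3:Add1,r4:3
  c10: CDB Add1=15  regs: r0:Mul2,r1:Mul1,r2:Add3,r3:15,r4:3
  c11: CDB Add3=-3  regs: r0:Mul2,r1:Mul1,r2:-3,r3:15,r4:3
  c12: -  regs: r0:Mul2,r1:Mul1,r2:-3,r3:15,r4:3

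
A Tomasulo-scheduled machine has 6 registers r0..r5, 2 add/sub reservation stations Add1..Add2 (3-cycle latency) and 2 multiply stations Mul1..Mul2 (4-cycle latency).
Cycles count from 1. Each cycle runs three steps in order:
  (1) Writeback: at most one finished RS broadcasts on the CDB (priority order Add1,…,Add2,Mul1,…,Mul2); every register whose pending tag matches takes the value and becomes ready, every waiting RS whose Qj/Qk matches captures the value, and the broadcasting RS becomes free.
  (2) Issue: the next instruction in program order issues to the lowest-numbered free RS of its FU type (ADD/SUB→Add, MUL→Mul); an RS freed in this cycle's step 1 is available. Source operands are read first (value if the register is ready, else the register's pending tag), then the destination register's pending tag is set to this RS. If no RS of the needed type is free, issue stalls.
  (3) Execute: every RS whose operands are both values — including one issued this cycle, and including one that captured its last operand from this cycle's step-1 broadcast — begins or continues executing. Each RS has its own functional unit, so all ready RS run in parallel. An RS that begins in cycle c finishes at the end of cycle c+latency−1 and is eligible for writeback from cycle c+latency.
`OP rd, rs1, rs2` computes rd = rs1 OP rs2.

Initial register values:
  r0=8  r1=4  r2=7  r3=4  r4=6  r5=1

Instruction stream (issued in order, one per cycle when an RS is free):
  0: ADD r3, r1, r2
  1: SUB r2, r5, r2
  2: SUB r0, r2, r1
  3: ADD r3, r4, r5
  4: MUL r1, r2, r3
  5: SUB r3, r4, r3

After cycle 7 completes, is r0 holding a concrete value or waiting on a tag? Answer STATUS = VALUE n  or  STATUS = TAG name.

c1: issue ADD r3<-Add1 | r0:8,r1:4,r2:7,r3:Add1,r4:6,r5:1
c2: issue SUB r2<-Add2 | r0:8,r1:4,r2:Add2,r3:Add1,r4:6,r5:1
c3: stall | r0:8,r1:4,r2:Add2,r3:Add1,r4:6,r5:1
c4: CDB Add1=11; issue SUB r0<-Add1 | r0:Add1,r1:4,r2:Add2,r3:11,r4:6,r5:1
c5: CDB Add2=-6; issue ADD r3<-Add2 | r0:Add1,r1:4,r2:-6,r3:Add2,r4:6,r5:1
c6: issue MUL r1<-Mul1 | r0:Add1,r1:Mul1,r2:-6,r3:Add2,r4:6,r5:1
c7: stall | r0:Add1,r1:Mul1,r2:-6,r3:Add2,r4:6,r5:1

STATUS = TAG Add1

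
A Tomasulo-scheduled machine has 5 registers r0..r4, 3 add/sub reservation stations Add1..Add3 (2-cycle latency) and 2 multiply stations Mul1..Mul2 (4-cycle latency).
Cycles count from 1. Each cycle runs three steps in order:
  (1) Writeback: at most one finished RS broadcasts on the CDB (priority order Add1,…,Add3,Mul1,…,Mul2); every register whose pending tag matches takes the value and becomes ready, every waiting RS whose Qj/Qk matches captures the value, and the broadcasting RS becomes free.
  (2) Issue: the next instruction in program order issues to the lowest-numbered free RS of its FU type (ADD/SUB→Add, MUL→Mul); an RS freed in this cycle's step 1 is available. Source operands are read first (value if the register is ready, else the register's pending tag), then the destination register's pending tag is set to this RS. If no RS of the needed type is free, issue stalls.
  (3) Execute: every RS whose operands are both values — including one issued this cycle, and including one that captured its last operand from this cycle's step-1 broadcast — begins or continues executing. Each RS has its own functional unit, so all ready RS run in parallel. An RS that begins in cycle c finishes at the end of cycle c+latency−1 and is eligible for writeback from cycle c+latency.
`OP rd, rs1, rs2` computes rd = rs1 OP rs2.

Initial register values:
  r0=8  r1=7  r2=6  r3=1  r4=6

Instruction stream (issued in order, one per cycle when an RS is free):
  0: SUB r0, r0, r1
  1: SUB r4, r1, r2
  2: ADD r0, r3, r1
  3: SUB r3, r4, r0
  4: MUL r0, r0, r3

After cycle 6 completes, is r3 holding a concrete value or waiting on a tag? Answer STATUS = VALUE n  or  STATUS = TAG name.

STATUS = TAG Add2

c1: issue SUB r0<-Add1 | r0:Add1,r1:7,r2:6,r3:1,r4:6
c2: issue SUB r4<-Add2 | r0:Add1,r1:7,r2:6,r3:1,r4:Add2
c3: CDB Add1=1; issue ADD r0<-Add1 | r0:Add1,r1:7,r2:6,r3:1,r4:Add2
c4: CDB Add2=1; issue SUB r3<-Add2 | r0:Add1,r1:7,r2:6,r3:Add2,r4:1
c5: CDB Add1=8; issue MUL r0<-Mul1 | r0:Mul1,r1:7,r2:6,r3:Add2,r4:1
c6: - | r0:Mul1,r1:7,r2:6,r3:Add2,r4:1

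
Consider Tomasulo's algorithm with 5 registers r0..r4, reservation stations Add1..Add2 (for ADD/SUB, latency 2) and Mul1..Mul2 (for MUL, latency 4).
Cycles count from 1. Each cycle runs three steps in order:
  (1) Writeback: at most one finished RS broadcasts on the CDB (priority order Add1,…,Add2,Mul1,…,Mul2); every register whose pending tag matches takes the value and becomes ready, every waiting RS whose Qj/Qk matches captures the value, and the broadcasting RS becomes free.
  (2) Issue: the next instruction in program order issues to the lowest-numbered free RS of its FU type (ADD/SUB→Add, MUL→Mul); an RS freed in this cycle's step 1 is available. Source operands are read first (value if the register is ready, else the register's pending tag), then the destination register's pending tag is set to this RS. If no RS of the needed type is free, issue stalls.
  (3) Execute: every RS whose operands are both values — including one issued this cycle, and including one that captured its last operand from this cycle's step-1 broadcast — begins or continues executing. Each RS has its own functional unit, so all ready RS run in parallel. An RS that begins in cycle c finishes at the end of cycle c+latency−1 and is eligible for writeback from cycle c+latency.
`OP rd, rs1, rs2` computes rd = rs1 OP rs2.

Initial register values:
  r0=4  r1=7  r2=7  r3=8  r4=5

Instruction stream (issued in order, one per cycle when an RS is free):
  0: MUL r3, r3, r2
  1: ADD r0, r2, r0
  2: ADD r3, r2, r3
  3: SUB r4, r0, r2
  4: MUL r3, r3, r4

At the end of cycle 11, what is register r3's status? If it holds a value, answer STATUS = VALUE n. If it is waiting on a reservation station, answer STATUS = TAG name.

cycle 1: issue MUL r3<-Mul1 // r0:4,r1:7,r2:7,r3:Mul1,r4:5
cycle 2: issue ADD r0<-Add1 // r0:Add1,r1:7,r2:7,r3:Mul1,r4:5
cycle 3: issue ADD r3<-Add2 // r0:Add1,r1:7,r2:7,r3:Add2,r4:5
cycle 4: CDB Add1=11; issue SUB r4<-Add1 // r0:11,r1:7,r2:7,r3:Add2,r4:Add1
cycle 5: CDB Mul1=56; issue MUL r3<-Mul1 // r0:11,r1:7,r2:7,r3:Mul1,r4:Add1
cycle 6: CDB Add1=4 // r0:11,r1:7,r2:7,r3:Mul1,r4:4
cycle 7: CDB Add2=63 // r0:11,r1:7,r2:7,r3:Mul1,r4:4
cycle 8: - // r0:11,r1:7,r2:7,r3:Mul1,r4:4
cycle 9: - // r0:11,r1:7,r2:7,r3:Mul1,r4:4
cycle 10: - // r0:11,r1:7,r2:7,r3:Mul1,r4:4
cycle 11: CDB Mul1=252 // r0:11,r1:7,r2:7,r3:252,r4:4

STATUS = VALUE 252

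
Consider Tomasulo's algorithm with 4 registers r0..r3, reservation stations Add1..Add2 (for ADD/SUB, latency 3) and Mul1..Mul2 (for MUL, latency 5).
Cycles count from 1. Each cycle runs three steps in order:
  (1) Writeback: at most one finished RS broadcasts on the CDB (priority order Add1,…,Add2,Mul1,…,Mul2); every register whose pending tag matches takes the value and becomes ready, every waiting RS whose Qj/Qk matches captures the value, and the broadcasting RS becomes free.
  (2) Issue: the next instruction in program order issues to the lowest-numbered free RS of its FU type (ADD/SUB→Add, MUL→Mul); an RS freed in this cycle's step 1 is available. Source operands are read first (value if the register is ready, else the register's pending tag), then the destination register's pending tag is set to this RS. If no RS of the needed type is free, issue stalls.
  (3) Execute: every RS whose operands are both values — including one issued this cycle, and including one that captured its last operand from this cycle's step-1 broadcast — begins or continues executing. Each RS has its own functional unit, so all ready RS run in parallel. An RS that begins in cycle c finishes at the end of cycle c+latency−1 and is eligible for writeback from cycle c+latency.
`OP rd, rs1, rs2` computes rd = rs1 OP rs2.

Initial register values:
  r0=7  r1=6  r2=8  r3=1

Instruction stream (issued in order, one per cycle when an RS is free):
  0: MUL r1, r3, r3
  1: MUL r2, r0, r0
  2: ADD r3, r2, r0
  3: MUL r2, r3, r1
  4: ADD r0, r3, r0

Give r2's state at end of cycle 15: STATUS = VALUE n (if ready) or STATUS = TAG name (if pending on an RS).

  c1: issue MUL r1<-Mul1  regs: r0:7,r1:Mul1,r2:8,r3:1
  c2: issue MUL r2<-Mul2  regs: r0:7,r1:Mul1,r2:Mul2,r3:1
  c3: issue ADD r3<-Add1  regs: r0:7,r1:Mul1,r2:Mul2,r3:Add1
  c4: stall  regs: r0:7,r1:Mul1,r2:Mul2,r3:Add1
  c5: stall  regs: r0:7,r1:Mul1,r2:Mul2,r3:Add1
  c6: CDB Mul1=1; issue MUL r2<-Mul1  regs: r0:7,r1:1,r2:Mul1,r3:Add1
  c7: CDB Mul2=49; issue ADD r0<-Add2  regs: r0:Add2,r1:1,r2:Mul1,r3:Add1
  c8: -  regs: r0:Add2,r1:1,r2:Mul1,r3:Add1
  c9: -  regs: r0:Add2,r1:1,r2:Mul1,r3:Add1
  c10: CDB Add1=56  regs: r0:Add2,r1:1,r2:Mul1,r3:56
  c11: -  regs: r0:Add2,r1:1,r2:Mul1,r3:56
  c12: -  regs: r0:Add2,r1:1,r2:Mul1,r3:56
  c13: CDB Add2=63  regs: r0:63,r1:1,r2:Mul1,r3:56
  c14: -  regs: r0:63,r1:1,r2:Mul1,r3:56
  c15: CDB Mul1=56  regs: r0:63,r1:1,r2:56,r3:56

STATUS = VALUE 56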